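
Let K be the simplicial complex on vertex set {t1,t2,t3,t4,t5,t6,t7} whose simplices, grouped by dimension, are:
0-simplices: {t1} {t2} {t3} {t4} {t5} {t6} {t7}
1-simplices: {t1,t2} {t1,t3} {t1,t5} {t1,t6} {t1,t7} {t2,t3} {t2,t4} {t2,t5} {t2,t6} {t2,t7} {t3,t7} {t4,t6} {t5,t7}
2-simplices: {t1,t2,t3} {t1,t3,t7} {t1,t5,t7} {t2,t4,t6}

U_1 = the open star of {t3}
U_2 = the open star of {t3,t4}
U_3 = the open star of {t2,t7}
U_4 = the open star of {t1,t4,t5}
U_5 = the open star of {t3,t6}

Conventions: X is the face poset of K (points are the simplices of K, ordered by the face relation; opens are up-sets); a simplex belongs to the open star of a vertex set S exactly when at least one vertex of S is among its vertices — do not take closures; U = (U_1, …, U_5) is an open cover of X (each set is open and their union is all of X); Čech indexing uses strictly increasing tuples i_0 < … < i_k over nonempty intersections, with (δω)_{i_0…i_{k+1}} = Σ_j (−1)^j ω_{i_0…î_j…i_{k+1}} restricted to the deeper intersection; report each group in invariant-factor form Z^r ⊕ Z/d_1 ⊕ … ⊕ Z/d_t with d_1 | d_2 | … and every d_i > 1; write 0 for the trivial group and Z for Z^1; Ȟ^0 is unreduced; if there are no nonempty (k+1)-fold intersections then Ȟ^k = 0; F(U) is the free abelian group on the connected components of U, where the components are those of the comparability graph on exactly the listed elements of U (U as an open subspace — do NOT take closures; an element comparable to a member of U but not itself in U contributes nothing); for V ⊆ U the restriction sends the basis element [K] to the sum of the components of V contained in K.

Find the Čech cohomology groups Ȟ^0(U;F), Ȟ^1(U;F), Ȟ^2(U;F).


Ȟ^0 ≅ Z; Ȟ^1 ≅ Z^3; Ȟ^2 ≅ 0

nerve simplices:
  U1={{t3},{t1,t3},{t2,t3},{t3,t7},{t1,t2,t3},{t1,t3,t7}} U2={{t3},{t4},{t1,t3},{t2,t3},{t2,t4},{t3,t7},{t4,t6},{t1,t2,t3},{t1,t3,t7},{t2,t4,t6}} U3={{t2},{t7},{t1,t2},{t1,t7},{t2,t3},{t2,t4},{t2,t5},{t2,t6},{t2,t7},{t3,t7},{t5,t7},{t1,t2,t3},{t1,t3,t7},{t1,t5,t7},{t2,t4,t6}} U4={{t1},{t4},{t5},{t1,t2},{t1,t3},{t1,t5},{t1,t6},{t1,t7},{t2,t4},{t2,t5},{t4,t6},{t5,t7},{t1,t2,t3},{t1,t3,t7},{t1,t5,t7},{t2,t4,t6}} U5={{t3},{t6},{t1,t3},{t1,t6},{t2,t3},{t2,t6},{t3,t7},{t4,t6},{t1,t2,t3},{t1,t3,t7},{t2,t4,t6}}
  U12={{t3},{t1,t3},{t2,t3},{t3,t7},{t1,t2,t3},{t1,t3,t7}} U13={{t2,t3},{t3,t7},{t1,t2,t3},{t1,t3,t7}} U14={{t1,t3},{t1,t2,t3},{t1,t3,t7}} U15={{t3},{t1,t3},{t2,t3},{t3,t7},{t1,t2,t3},{t1,t3,t7}} U23={{t2,t3},{t2,t4},{t3,t7},{t1,t2,t3},{t1,t3,t7},{t2,t4,t6}} U24={{t4},{t1,t3},{t2,t4},{t4,t6},{t1,t2,t3},{t1,t3,t7},{t2,t4,t6}} U25={{t3},{t1,t3},{t2,t3},{t3,t7},{t4,t6},{t1,t2,t3},{t1,t3,t7},{t2,t4,t6}} U34={{t1,t2},{t1,t7},{t2,t4},{t2,t5},{t5,t7},{t1,t2,t3},{t1,t3,t7},{t1,t5,t7},{t2,t4,t6}} U35={{t2,t3},{t2,t6},{t3,t7},{t1,t2,t3},{t1,t3,t7},{t2,t4,t6}} U45={{t1,t3},{t1,t6},{t4,t6},{t1,t2,t3},{t1,t3,t7},{t2,t4,t6}}
  U123={{t2,t3},{t3,t7},{t1,t2,t3},{t1,t3,t7}} U124={{t1,t3},{t1,t2,t3},{t1,t3,t7}} U125={{t3},{t1,t3},{t2,t3},{t3,t7},{t1,t2,t3},{t1,t3,t7}} U134={{t1,t2,t3},{t1,t3,t7}} U135={{t2,t3},{t3,t7},{t1,t2,t3},{t1,t3,t7}} U145={{t1,t3},{t1,t2,t3},{t1,t3,t7}} U234={{t2,t4},{t1,t2,t3},{t1,t3,t7},{t2,t4,t6}} U235={{t2,t3},{t3,t7},{t1,t2,t3},{t1,t3,t7},{t2,t4,t6}} U245={{t1,t3},{t4,t6},{t1,t2,t3},{t1,t3,t7},{t2,t4,t6}} U345={{t1,t2,t3},{t1,t3,t7},{t2,t4,t6}}
  U1234={{t1,t2,t3},{t1,t3,t7}} U1235={{t2,t3},{t3,t7},{t1,t2,t3},{t1,t3,t7}} U1245={{t1,t3},{t1,t2,t3},{t1,t3,t7}} U1345={{t1,t2,t3},{t1,t3,t7}} U2345={{t1,t2,t3},{t1,t3,t7},{t2,t4,t6}}
  U12345={{t1,t2,t3},{t1,t3,t7}}
components per intersection:
  U1: {{t3},{t1,t3},{t2,t3},{t3,t7},{t1,t2,t3},{t1,t3,t7}}
  U2: {{t3},{t1,t3},{t2,t3},{t3,t7},{t1,t2,t3},{t1,t3,t7}} {{t4},{t2,t4},{t4,t6},{t2,t4,t6}}
  U3: {{t2},{t7},{t1,t2},{t1,t7},{t2,t3},{t2,t4},{t2,t5},{t2,t6},{t2,t7},{t3,t7},{t5,t7},{t1,t2,t3},{t1,t3,t7},{t1,t5,t7},{t2,t4,t6}}
  U4: {{t1},{t5},{t1,t2},{t1,t3},{t1,t5},{t1,t6},{t1,t7},{t2,t5},{t5,t7},{t1,t2,t3},{t1,t3,t7},{t1,t5,t7}} {{t4},{t2,t4},{t4,t6},{t2,t4,t6}}
  U5: {{t3},{t1,t3},{t2,t3},{t3,t7},{t1,t2,t3},{t1,t3,t7}} {{t6},{t1,t6},{t2,t6},{t4,t6},{t2,t4,t6}}
  U12: {{t3},{t1,t3},{t2,t3},{t3,t7},{t1,t2,t3},{t1,t3,t7}}
  U13: {{t2,t3},{t1,t2,t3}} {{t3,t7},{t1,t3,t7}}
  U14: {{t1,t3},{t1,t2,t3},{t1,t3,t7}}
  U15: {{t3},{t1,t3},{t2,t3},{t3,t7},{t1,t2,t3},{t1,t3,t7}}
  U23: {{t2,t3},{t1,t2,t3}} {{t2,t4},{t2,t4,t6}} {{t3,t7},{t1,t3,t7}}
  U24: {{t4},{t2,t4},{t4,t6},{t2,t4,t6}} {{t1,t3},{t1,t2,t3},{t1,t3,t7}}
  U25: {{t3},{t1,t3},{t2,t3},{t3,t7},{t1,t2,t3},{t1,t3,t7}} {{t4,t6},{t2,t4,t6}}
  U34: {{t1,t2},{t1,t2,t3}} {{t1,t7},{t5,t7},{t1,t3,t7},{t1,t5,t7}} {{t2,t4},{t2,t4,t6}} {{t2,t5}}
  U35: {{t2,t3},{t1,t2,t3}} {{t2,t6},{t2,t4,t6}} {{t3,t7},{t1,t3,t7}}
  U45: {{t1,t3},{t1,t2,t3},{t1,t3,t7}} {{t1,t6}} {{t4,t6},{t2,t4,t6}}
  U123: {{t2,t3},{t1,t2,t3}} {{t3,t7},{t1,t3,t7}}
  U124: {{t1,t3},{t1,t2,t3},{t1,t3,t7}}
  U125: {{t3},{t1,t3},{t2,t3},{t3,t7},{t1,t2,t3},{t1,t3,t7}}
  U134: {{t1,t2,t3}} {{t1,t3,t7}}
  U135: {{t2,t3},{t1,t2,t3}} {{t3,t7},{t1,t3,t7}}
  U145: {{t1,t3},{t1,t2,t3},{t1,t3,t7}}
  U234: {{t2,t4},{t2,t4,t6}} {{t1,t2,t3}} {{t1,t3,t7}}
  U235: {{t2,t3},{t1,t2,t3}} {{t3,t7},{t1,t3,t7}} {{t2,t4,t6}}
  U245: {{t1,t3},{t1,t2,t3},{t1,t3,t7}} {{t4,t6},{t2,t4,t6}}
  U345: {{t1,t2,t3}} {{t1,t3,t7}} {{t2,t4,t6}}
  U1234: {{t1,t2,t3}} {{t1,t3,t7}}
  U1235: {{t2,t3},{t1,t2,t3}} {{t3,t7},{t1,t3,t7}}
  U1245: {{t1,t3},{t1,t2,t3},{t1,t3,t7}}
  U1345: {{t1,t2,t3}} {{t1,t3,t7}}
  U2345: {{t1,t2,t3}} {{t1,t3,t7}} {{t2,t4,t6}}
  U12345: {{t1,t2,t3}} {{t1,t3,t7}}
C dims 8,22,20,10; δ0: rk 7, SNF 1^7; δ1: rk 12, SNF 1^12; δ2: rk 8, SNF 1^8
degree 0: 8−7−0 = 1 → Ȟ^0 ≅ Z
degree 1: 22−12−7 = 3 → Ȟ^1 ≅ Z^3
degree 2: 20−8−12 = 0 → Ȟ^2 ≅ 0


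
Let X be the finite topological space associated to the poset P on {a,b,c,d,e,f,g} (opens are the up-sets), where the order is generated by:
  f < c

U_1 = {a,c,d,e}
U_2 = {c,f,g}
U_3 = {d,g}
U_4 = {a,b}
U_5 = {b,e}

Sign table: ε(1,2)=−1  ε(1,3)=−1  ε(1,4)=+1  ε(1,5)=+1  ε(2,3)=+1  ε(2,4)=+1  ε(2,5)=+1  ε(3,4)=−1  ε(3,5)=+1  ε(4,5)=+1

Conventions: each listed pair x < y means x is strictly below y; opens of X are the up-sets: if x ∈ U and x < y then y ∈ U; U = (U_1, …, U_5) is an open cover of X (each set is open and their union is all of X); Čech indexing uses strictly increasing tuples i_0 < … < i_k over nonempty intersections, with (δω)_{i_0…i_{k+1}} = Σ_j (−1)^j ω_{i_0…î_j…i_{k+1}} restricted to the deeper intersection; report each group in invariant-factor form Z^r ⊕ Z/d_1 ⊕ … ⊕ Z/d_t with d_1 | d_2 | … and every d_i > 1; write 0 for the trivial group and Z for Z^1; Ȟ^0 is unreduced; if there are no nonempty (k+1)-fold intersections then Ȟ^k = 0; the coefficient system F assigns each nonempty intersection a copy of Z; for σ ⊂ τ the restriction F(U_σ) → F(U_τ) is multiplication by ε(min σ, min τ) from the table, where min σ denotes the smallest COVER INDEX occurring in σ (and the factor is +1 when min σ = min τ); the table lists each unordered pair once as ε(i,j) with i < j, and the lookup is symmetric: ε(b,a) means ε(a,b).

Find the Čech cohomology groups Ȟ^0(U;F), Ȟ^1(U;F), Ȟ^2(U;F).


intersection data:
  U12={c} U13={d} U14={a} U15={e} U23={g} U45={b}
C dims 5,6; δ0: rk 4, SNF 1^4
Ȟ^0 = (5 − 4) − 0 = 1, so Ȟ^0 ≅ Z
Ȟ^1 = (6 − 0) − 4 = 2, so Ȟ^1 ≅ Z^2
Ȟ^2 = (0 − 0) − 0 = 0, so Ȟ^2 ≅ 0

Ȟ^0 ≅ Z,  Ȟ^1 ≅ Z^2,  Ȟ^2 ≅ 0


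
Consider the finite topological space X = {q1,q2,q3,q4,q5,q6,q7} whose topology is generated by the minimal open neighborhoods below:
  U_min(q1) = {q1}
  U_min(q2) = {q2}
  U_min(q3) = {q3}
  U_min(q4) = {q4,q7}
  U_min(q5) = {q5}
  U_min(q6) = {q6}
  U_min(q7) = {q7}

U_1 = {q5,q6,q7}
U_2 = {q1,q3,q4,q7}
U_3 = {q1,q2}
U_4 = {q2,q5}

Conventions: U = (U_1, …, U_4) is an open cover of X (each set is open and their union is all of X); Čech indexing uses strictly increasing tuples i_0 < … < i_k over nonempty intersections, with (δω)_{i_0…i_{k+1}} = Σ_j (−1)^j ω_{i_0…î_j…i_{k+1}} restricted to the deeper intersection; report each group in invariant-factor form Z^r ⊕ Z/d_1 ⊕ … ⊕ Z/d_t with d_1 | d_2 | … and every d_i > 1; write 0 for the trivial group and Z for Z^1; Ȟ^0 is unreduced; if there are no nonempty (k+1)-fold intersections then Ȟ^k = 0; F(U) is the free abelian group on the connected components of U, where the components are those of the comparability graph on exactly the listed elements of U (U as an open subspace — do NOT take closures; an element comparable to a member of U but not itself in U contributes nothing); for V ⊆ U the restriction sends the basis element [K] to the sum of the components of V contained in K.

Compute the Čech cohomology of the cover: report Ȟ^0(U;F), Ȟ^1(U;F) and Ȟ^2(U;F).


nerve simplices:
  U12={q7} U14={q5} U23={q1} U34={q2}
components per intersection:
  U1: {q5} {q6} {q7}
  U2: {q1} {q3} {q4,q7}
  U3: {q1} {q2}
  U4: {q2} {q5}
  U12: {q7}
  U14: {q5}
  U23: {q1}
  U34: {q2}
C dims 10,4; δ0: rk 4, SNF 1^4
degree 0: 10−4−0 = 6 → Ȟ^0 ≅ Z^6
degree 1: 4−0−4 = 0 → Ȟ^1 ≅ 0
degree 2: 0−0−0 = 0 → Ȟ^2 ≅ 0

Ȟ^0 = Z^6,  Ȟ^1 = 0,  Ȟ^2 = 0


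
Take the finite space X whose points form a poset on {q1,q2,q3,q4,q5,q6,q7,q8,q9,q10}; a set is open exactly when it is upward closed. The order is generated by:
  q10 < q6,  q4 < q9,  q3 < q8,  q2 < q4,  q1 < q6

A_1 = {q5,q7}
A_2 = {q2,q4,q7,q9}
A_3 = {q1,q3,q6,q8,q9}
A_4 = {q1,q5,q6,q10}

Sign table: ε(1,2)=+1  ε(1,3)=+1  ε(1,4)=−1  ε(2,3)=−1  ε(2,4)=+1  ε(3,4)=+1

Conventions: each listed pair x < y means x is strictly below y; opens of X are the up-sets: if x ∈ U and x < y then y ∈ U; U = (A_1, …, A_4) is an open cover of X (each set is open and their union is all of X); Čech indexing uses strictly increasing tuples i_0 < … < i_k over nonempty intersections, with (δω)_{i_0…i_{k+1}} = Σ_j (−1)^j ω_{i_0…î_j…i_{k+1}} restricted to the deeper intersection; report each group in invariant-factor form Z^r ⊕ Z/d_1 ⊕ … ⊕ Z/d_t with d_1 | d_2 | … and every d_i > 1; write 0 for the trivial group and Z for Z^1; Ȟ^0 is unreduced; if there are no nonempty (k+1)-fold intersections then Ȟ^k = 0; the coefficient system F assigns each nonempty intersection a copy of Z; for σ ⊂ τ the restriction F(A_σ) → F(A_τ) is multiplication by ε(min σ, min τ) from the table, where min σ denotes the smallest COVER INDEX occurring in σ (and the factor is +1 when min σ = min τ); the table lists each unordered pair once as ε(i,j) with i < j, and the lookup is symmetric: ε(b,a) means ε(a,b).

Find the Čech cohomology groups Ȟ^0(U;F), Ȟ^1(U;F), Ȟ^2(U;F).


nonempty intersections:
  A12={q7} A14={q5} A23={q9} A34={q1,q6}
C dims 4,4; δ0: rk 3, SNF 1^3
Ȟ^0: (4−3)−0=1 ⇒ Z
Ȟ^1: (4−0)−3=1 ⇒ Z
Ȟ^2: (0−0)−0=0 ⇒ 0

Ȟ^0 ≅ Z, Ȟ^1 ≅ Z, Ȟ^2 ≅ 0


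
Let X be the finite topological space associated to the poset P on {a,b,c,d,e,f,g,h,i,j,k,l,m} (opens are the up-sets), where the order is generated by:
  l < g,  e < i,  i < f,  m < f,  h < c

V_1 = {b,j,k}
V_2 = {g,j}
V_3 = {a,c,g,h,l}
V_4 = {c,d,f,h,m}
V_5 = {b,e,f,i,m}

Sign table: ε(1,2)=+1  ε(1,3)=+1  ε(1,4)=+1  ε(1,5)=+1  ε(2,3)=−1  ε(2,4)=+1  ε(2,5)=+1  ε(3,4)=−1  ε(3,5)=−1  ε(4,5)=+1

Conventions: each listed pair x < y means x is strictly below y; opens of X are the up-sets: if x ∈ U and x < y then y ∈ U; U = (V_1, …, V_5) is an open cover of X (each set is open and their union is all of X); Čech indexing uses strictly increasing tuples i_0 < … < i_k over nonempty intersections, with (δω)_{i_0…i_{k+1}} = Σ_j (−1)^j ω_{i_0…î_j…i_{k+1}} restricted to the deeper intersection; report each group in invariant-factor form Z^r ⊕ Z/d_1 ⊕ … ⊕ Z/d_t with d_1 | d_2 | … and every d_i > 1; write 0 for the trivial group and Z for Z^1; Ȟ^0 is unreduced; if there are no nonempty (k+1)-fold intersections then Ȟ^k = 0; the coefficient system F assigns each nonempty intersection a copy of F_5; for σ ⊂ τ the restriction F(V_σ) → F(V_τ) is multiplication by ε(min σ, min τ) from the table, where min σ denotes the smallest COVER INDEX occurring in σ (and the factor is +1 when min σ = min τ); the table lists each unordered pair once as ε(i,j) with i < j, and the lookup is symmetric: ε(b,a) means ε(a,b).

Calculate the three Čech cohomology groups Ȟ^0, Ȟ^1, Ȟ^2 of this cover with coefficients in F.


cover nerve:
  V12={j} V15={b} V23={g} V34={c,h} V45={f,m}
C dims 5,5; δ0: rk_F5 4
Ȟ^0: (5−4)−0=1 ⇒ Z/5
Ȟ^1: (5−0)−4=1 ⇒ Z/5
Ȟ^2: (0−0)−0=0 ⇒ 0

Ȟ^0 = Z/5,  Ȟ^1 = Z/5,  Ȟ^2 = 0


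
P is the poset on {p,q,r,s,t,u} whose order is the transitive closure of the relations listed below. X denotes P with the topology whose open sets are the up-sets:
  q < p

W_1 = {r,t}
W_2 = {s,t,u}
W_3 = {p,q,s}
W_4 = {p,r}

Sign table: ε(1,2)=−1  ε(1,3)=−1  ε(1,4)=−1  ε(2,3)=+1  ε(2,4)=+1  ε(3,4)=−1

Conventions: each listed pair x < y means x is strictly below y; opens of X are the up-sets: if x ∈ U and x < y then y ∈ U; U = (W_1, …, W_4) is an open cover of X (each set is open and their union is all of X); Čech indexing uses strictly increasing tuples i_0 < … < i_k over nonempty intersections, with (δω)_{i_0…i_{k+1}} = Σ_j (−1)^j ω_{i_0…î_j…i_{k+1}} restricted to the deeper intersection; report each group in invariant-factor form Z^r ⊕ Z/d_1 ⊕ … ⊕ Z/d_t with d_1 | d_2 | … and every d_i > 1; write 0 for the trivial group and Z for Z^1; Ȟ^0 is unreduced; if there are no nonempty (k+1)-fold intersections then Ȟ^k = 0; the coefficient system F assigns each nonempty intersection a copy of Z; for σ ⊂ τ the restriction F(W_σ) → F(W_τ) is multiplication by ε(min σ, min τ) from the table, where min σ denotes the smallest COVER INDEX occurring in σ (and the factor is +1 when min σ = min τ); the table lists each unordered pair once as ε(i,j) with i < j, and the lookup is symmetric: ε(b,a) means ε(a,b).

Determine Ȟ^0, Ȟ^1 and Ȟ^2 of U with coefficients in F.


Ȟ^0 = 0, Ȟ^1 = Z/2, Ȟ^2 = 0

intersection data:
  W12={t} W14={r} W23={s} W34={p}
C dims 4,4; δ0: rk 4, SNF 1^3·2
Ȟ^0 = (4 − 4) − 0 = 0, so Ȟ^0 ≅ 0
Ȟ^1 = (4 − 0) − 4 = 0 plus torsion [2], so Ȟ^1 ≅ Z/2
Ȟ^2 = (0 − 0) − 0 = 0, so Ȟ^2 ≅ 0


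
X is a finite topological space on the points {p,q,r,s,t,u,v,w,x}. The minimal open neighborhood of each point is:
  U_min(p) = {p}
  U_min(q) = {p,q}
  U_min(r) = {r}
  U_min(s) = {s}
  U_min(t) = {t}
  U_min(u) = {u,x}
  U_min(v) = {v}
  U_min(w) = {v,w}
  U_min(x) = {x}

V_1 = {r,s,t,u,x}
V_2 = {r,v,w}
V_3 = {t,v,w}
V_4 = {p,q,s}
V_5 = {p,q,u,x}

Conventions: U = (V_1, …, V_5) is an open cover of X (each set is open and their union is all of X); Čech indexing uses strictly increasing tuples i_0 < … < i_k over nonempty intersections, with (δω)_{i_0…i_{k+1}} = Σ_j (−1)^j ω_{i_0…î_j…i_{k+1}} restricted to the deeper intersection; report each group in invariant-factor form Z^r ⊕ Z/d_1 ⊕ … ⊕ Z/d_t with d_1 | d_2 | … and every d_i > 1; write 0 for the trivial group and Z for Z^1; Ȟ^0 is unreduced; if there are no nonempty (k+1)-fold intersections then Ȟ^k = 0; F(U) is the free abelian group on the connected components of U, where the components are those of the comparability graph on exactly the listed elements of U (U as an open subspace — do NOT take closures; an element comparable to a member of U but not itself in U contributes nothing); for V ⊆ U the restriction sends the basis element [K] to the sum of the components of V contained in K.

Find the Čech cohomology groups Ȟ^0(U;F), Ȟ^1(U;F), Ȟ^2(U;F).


Ȟ^0(U;F) ≅ Z^6; Ȟ^1(U;F) ≅ 0; Ȟ^2(U;F) ≅ 0

nerve of the cover:
  V12={r} V13={t} V14={s} V15={u,x} V23={v,w} V45={p,q}
components per intersection:
  V1: {r} {s} {t} {u,x}
  V2: {r} {v,w}
  V3: {t} {v,w}
  V4: {p,q} {s}
  V5: {p,q} {u,x}
  V12: {r}
  V13: {t}
  V14: {s}
  V15: {u,x}
  V23: {v,w}
  V45: {p,q}
C dims 12,6; δ0: rk 6, SNF 1^6
Ȟ^0 = (12 − 6) − 0 = 6, so Ȟ^0 ≅ Z^6
Ȟ^1 = (6 − 0) − 6 = 0, so Ȟ^1 ≅ 0
Ȟ^2 = (0 − 0) − 0 = 0, so Ȟ^2 ≅ 0


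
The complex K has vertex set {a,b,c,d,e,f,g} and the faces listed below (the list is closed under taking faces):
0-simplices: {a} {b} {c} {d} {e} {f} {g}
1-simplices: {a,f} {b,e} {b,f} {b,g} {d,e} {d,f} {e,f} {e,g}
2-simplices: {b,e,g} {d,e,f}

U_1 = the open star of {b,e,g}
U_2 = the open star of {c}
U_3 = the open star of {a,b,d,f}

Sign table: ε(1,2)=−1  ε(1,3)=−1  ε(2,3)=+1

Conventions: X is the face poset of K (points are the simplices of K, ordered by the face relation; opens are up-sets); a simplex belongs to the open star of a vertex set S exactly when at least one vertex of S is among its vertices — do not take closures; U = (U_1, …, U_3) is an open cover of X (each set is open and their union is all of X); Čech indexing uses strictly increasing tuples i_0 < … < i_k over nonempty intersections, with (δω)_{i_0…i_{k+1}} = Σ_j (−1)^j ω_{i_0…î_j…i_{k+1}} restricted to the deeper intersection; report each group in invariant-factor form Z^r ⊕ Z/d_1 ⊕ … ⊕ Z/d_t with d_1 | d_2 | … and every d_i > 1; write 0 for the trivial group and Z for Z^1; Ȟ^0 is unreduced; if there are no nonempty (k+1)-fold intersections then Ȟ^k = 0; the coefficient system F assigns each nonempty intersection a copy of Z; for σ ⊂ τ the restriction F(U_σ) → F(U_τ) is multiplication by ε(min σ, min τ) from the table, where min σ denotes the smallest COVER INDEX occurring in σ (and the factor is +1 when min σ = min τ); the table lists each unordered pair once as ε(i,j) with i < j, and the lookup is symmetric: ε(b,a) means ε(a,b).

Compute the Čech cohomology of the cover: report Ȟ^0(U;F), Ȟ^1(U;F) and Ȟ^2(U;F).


nerve simplices:
  U1={{b},{e},{g},{b,e},{b,f},{b,g},{d,e},{e,f},{e,g},{b,e,g},{d,e,f}} U2={{c}} U3={{a},{b},{d},{f},{a,f},{b,e},{b,f},{b,g},{d,e},{d,f},{e,f},{b,e,g},{d,e,f}}
  U13={{b},{b,e},{b,f},{b,g},{d,e},{e,f},{b,e,g},{d,e,f}}
C dims 3,1; δ0: rk 1, SNF 1^1
degree 0: 3−1−0 = 2 → Ȟ^0 ≅ Z^2
degree 1: 1−0−1 = 0 → Ȟ^1 ≅ 0
degree 2: 0−0−0 = 0 → Ȟ^2 ≅ 0

Ȟ^0 ≅ Z^2, Ȟ^1 ≅ 0, Ȟ^2 ≅ 0


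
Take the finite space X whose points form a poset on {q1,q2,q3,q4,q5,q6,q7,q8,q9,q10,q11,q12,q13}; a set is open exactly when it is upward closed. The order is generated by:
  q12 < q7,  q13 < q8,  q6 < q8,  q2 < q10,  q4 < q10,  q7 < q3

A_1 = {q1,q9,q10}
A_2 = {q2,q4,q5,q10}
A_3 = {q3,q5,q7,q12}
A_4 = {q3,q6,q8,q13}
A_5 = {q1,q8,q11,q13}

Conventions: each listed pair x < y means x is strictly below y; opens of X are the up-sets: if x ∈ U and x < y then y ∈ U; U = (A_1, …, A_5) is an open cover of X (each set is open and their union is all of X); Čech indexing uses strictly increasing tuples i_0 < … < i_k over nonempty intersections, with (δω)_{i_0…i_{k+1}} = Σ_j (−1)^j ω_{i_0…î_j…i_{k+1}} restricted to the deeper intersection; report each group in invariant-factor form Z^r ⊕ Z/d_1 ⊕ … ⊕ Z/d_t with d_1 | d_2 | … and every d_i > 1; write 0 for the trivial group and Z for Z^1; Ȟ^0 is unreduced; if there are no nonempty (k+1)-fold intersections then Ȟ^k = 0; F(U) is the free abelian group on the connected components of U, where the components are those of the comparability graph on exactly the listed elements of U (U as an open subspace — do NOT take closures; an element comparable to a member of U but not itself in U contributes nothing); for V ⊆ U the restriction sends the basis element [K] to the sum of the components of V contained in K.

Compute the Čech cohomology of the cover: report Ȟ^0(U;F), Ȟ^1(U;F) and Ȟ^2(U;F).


Ȟ^0(U;F) ≅ Z^7; Ȟ^1(U;F) ≅ 0; Ȟ^2(U;F) ≅ 0

nonempty intersections:
  A12={q10} A15={q1} A23={q5} A34={q3} A45={q8,q13}
components per intersection:
  A1: {q1} {q9} {q10}
  A2: {q2,q4,q10} {q5}
  A3: {q3,q7,q12} {q5}
  A4: {q3} {q6,q8,q13}
  A5: {q1} {q8,q13} {q11}
  A12: {q10}
  A15: {q1}
  A23: {q5}
  A34: {q3}
  A45: {q8,q13}
C dims 12,5; δ0: rk 5, SNF 1^5
Ȟ^0: (12−5)−0=7 ⇒ Z^7
Ȟ^1: (5−0)−5=0 ⇒ 0
Ȟ^2: (0−0)−0=0 ⇒ 0


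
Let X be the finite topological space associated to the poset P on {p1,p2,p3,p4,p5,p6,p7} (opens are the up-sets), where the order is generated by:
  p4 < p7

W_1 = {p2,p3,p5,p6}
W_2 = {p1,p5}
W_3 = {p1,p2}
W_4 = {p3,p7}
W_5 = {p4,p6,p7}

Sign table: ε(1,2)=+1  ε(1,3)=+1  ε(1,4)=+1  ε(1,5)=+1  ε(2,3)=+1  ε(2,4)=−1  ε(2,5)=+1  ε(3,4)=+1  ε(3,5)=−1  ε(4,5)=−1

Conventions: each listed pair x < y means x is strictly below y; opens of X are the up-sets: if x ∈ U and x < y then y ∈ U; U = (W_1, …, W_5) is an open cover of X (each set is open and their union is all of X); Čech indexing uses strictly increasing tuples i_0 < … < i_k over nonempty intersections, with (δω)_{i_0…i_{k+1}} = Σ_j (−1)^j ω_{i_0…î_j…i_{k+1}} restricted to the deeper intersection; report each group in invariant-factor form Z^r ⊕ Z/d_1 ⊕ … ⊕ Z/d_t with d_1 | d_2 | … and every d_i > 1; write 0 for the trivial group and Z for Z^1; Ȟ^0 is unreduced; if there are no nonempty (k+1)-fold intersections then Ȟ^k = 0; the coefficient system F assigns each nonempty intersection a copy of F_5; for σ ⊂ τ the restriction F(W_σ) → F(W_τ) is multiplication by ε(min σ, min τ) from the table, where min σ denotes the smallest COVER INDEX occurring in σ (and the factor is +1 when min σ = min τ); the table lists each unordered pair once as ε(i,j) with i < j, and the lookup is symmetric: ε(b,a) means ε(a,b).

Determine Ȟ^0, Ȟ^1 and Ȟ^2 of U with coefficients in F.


nerve of the cover:
  W12={p5} W13={p2} W14={p3} W15={p6} W23={p1} W45={p7}
C dims 5,6; δ0: rk_F5 5
Ȟ^0 = (5 − 5) − 0 = 0, so Ȟ^0 ≅ 0
Ȟ^1 = (6 − 0) − 5 = 1, so Ȟ^1 ≅ Z/5
Ȟ^2 = (0 − 0) − 0 = 0, so Ȟ^2 ≅ 0

Ȟ^0(U;F) ≅ 0, Ȟ^1(U;F) ≅ Z/5 and Ȟ^2(U;F) ≅ 0


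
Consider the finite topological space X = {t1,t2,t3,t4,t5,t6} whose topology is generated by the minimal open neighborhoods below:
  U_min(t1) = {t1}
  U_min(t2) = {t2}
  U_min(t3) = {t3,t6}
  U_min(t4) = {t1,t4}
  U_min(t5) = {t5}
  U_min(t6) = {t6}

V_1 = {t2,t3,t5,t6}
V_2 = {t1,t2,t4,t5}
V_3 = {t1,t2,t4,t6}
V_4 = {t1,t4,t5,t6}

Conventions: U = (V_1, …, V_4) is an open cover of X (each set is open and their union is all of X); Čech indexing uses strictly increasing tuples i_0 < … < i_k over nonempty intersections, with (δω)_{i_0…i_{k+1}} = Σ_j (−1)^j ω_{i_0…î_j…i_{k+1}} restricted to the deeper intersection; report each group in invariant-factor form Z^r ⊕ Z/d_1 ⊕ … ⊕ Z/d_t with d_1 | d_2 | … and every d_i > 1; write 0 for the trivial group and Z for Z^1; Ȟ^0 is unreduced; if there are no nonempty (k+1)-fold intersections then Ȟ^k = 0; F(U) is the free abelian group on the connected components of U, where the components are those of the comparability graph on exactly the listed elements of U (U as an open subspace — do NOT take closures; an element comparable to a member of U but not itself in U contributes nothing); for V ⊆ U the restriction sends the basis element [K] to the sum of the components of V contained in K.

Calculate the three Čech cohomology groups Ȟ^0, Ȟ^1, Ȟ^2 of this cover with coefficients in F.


Ȟ^0 = Z^4,  Ȟ^1 = 0,  Ȟ^2 = 0

nonempty intersections:
  V12={t2,t5} V13={t2,t6} V14={t5,t6} V23={t1,t2,t4} V24={t1,t4,t5} V34={t1,t4,t6}
  V123={t2} V124={t5} V134={t6} V234={t1,t4}
components per intersection:
  V1: {t2} {t3,t6} {t5}
  V2: {t1,t4} {t2} {t5}
  V3: {t1,t4} {t2} {t6}
  V4: {t1,t4} {t5} {t6}
  V12: {t2} {t5}
  V13: {t2} {t6}
  V14: {t5} {t6}
  V23: {t1,t4} {t2}
  V24: {t1,t4} {t5}
  V34: {t1,t4} {t6}
  V123: {t2}
  V124: {t5}
  V134: {t6}
  V234: {t1,t4}
C dims 12,12,4; δ0: rk 8, SNF 1^8; δ1: rk 4, SNF 1^4
Ȟ^0: (12−8)−0=4 ⇒ Z^4
Ȟ^1: (12−4)−8=0 ⇒ 0
Ȟ^2: (4−0)−4=0 ⇒ 0


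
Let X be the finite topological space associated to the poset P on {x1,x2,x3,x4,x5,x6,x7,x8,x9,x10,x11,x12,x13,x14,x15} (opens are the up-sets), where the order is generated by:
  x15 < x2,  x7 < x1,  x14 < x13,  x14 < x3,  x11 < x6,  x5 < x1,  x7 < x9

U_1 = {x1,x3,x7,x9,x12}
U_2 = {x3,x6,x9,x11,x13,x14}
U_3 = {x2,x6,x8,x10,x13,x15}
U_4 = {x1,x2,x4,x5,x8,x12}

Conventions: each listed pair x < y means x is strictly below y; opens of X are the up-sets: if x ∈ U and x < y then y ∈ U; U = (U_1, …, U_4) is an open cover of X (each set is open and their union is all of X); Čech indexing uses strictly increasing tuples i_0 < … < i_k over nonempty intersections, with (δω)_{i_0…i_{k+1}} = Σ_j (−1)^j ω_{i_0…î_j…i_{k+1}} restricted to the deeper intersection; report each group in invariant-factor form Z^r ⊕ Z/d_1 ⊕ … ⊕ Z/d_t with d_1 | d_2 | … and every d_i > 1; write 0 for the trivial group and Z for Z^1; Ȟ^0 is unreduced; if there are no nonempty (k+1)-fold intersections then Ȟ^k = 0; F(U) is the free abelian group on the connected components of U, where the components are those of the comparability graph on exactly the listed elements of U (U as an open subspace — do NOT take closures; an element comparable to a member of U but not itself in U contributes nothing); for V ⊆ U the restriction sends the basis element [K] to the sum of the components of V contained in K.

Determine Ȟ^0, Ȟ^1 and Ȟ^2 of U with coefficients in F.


intersection data:
  U12={x3,x9} U14={x1,x12} U23={x6,x13} U34={x2,x8}
components per intersection:
  U1: {x1,x7,x9} {x3} {x12}
  U2: {x3,x13,x14} {x6,x11} {x9}
  U3: {x2,x15} {x6} {x8} {x10} {x13}
  U4: {x1,x5} {x2} {x4} {x8} {x12}
  U12: {x3} {x9}
  U14: {x1} {x12}
  U23: {x6} {x13}
  U34: {x2} {x8}
C dims 16,8; δ0: rk 8, SNF 1^8
Ȟ^0 = (16 − 8) − 0 = 8, so Ȟ^0 ≅ Z^8
Ȟ^1 = (8 − 0) − 8 = 0, so Ȟ^1 ≅ 0
Ȟ^2 = (0 − 0) − 0 = 0, so Ȟ^2 ≅ 0

Ȟ^0(U;F) ≅ Z^8,  Ȟ^1(U;F) ≅ 0,  Ȟ^2(U;F) ≅ 0


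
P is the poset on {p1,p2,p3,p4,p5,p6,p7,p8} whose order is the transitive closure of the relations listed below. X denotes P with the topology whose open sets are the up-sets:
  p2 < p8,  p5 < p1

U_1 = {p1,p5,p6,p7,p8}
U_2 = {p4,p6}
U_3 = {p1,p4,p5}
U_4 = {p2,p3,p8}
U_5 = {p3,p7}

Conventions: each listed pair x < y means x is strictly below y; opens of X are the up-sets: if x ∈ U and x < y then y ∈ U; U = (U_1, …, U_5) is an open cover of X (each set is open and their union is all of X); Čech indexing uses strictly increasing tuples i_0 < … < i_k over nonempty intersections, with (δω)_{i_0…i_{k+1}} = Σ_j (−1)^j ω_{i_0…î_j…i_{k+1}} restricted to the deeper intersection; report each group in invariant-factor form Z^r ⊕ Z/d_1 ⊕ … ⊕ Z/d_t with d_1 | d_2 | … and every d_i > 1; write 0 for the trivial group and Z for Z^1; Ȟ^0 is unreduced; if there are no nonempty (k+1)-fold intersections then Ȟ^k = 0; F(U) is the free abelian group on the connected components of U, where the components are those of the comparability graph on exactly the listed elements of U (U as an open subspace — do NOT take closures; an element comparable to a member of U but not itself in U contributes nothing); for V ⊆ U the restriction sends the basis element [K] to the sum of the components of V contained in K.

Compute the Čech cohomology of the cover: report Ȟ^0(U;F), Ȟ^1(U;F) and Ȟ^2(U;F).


intersection data:
  U12={p6} U13={p1,p5} U14={p8} U15={p7} U23={p4} U45={p3}
components per intersection:
  U1: {p1,p5} {p6} {p7} {p8}
  U2: {p4} {p6}
  U3: {p1,p5} {p4}
  U4: {p2,p8} {p3}
  U5: {p3} {p7}
  U12: {p6}
  U13: {p1,p5}
  U14: {p8}
  U15: {p7}
  U23: {p4}
  U45: {p3}
C dims 12,6; δ0: rk 6, SNF 1^6
Ȟ^0 = (12 − 6) − 0 = 6, so Ȟ^0 ≅ Z^6
Ȟ^1 = (6 − 0) − 6 = 0, so Ȟ^1 ≅ 0
Ȟ^2 = (0 − 0) − 0 = 0, so Ȟ^2 ≅ 0

Ȟ^0(U;F) ≅ Z^6, Ȟ^1(U;F) ≅ 0, Ȟ^2(U;F) ≅ 0


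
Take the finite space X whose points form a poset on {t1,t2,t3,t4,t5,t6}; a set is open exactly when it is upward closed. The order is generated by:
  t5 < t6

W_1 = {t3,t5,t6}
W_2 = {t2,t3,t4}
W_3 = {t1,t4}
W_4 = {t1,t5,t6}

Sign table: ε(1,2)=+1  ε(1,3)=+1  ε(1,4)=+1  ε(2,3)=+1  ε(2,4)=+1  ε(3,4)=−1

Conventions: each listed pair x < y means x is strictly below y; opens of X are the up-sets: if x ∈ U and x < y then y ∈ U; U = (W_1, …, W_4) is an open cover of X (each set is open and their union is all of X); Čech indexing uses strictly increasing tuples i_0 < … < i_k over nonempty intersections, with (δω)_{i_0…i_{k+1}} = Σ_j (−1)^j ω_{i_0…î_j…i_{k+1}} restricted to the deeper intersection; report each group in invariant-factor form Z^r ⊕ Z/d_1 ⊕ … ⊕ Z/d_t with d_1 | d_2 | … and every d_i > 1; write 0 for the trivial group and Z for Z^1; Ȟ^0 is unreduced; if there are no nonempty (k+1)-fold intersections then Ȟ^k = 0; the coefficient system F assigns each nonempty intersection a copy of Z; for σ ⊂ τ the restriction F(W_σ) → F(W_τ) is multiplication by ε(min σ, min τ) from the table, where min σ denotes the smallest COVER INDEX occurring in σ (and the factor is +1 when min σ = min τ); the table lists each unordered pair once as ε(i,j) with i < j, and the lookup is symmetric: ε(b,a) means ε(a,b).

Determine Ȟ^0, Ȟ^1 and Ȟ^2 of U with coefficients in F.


Ȟ^0(U;F) ≅ 0, Ȟ^1(U;F) ≅ Z/2 and Ȟ^2(U;F) ≅ 0

nonempty overlaps:
  W12={t3} W14={t5,t6} W23={t4} W34={t1}
C dims 4,4; δ0: rk 4, SNF 1^3·2
degree 0: 4−4−0 = 0 → Ȟ^0 ≅ 0
degree 1: 4−0−4 = 0 plus torsion [2] → Ȟ^1 ≅ Z/2
degree 2: 0−0−0 = 0 → Ȟ^2 ≅ 0


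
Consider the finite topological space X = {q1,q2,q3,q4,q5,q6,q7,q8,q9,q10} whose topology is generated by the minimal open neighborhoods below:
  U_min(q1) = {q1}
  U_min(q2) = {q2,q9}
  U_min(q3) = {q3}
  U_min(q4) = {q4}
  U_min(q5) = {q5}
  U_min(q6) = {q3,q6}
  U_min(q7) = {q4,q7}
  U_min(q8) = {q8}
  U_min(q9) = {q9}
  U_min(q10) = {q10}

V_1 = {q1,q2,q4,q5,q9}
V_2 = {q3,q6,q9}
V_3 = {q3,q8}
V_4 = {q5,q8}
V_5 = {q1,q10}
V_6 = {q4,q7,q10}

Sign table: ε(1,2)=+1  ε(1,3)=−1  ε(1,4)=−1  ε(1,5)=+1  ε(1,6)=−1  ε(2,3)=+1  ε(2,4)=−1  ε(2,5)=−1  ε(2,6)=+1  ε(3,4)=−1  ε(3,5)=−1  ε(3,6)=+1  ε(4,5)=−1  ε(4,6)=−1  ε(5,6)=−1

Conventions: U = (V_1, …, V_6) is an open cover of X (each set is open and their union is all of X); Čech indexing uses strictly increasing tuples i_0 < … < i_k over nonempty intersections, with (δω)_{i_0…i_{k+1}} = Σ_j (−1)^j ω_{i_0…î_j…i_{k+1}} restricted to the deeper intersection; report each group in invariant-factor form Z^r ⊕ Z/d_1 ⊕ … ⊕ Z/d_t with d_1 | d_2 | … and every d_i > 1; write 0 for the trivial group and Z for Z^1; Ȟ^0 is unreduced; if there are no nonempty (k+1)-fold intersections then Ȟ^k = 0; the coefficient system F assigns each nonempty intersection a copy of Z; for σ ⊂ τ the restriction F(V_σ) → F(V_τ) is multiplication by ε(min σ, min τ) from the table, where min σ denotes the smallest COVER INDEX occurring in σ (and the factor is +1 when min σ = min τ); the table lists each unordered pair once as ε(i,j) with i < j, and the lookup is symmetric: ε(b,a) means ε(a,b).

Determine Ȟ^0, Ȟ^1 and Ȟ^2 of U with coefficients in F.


intersection data:
  V12={q9} V14={q5} V15={q1} V16={q4} V23={q3} V34={q8} V56={q10}
C dims 6,7; δ0: rk 5, SNF 1^5
Ȟ^0 = (6 − 5) − 0 = 1, so Ȟ^0 ≅ Z
Ȟ^1 = (7 − 0) − 5 = 2, so Ȟ^1 ≅ Z^2
Ȟ^2 = (0 − 0) − 0 = 0, so Ȟ^2 ≅ 0

Ȟ^0 ≅ Z, Ȟ^1 ≅ Z^2, Ȟ^2 ≅ 0


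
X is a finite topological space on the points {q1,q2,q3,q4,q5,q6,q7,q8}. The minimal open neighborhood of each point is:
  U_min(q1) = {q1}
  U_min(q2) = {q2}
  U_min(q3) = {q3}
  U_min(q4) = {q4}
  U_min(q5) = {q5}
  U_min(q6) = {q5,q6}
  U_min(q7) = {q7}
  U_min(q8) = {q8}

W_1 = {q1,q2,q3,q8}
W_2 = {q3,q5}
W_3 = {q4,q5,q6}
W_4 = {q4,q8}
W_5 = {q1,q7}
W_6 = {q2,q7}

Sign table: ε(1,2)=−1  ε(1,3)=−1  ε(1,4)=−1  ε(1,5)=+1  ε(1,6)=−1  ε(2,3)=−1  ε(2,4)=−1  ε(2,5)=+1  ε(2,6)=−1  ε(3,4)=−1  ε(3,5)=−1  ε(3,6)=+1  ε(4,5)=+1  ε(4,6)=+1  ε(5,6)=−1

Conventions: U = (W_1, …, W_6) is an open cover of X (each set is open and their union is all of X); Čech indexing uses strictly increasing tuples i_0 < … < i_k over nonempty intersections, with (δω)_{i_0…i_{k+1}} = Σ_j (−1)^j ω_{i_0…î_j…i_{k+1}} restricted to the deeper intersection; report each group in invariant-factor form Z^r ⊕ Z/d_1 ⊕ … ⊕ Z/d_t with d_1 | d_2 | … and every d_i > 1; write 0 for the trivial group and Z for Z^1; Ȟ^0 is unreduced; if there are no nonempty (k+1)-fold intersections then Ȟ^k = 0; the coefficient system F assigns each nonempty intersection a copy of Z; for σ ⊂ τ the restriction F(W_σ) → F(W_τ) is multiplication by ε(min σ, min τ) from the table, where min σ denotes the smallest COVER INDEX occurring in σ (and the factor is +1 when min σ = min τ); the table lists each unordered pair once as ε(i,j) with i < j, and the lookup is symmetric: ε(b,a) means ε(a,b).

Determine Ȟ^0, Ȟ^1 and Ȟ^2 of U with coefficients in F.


intersection data:
  W12={q3} W14={q8} W15={q1} W16={q2} W23={q5} W34={q4} W56={q7}
C dims 6,7; δ0: rk 5, SNF 1^5
Ȟ^0 = (6 − 5) − 0 = 1, so Ȟ^0 ≅ Z
Ȟ^1 = (7 − 0) − 5 = 2, so Ȟ^1 ≅ Z^2
Ȟ^2 = (0 − 0) − 0 = 0, so Ȟ^2 ≅ 0

Ȟ^0 = Z; Ȟ^1 = Z^2; Ȟ^2 = 0


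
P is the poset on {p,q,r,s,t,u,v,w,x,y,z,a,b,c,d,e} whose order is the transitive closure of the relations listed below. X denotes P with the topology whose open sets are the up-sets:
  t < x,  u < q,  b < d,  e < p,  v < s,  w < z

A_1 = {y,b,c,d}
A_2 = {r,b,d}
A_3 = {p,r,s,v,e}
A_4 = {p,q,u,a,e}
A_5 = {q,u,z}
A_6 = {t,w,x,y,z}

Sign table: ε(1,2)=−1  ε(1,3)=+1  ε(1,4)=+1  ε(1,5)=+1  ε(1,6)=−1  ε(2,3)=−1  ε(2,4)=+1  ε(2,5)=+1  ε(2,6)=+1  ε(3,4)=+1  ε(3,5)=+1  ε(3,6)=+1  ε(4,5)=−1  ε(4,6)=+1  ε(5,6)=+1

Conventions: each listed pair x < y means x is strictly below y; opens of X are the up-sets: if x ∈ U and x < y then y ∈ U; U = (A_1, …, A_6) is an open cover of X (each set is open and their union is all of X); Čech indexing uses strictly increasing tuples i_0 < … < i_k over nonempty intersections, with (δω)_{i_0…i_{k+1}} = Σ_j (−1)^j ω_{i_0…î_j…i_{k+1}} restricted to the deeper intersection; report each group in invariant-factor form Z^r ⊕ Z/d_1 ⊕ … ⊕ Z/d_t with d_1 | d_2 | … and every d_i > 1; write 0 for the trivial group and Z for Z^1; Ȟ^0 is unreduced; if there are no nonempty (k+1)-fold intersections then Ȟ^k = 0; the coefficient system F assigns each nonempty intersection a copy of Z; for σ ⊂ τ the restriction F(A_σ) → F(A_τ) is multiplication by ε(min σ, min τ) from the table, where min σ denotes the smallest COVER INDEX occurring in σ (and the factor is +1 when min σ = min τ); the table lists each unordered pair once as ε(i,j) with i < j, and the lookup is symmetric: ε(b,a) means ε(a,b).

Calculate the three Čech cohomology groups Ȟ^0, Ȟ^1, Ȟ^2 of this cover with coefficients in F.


nerve of the cover:
  A12={b,d} A16={y} A23={r} A34={p,e} A45={q,u} A56={z}
C dims 6,6; δ0: rk 5, SNF 1^5
Ȟ^0 = (6 − 5) − 0 = 1, so Ȟ^0 ≅ Z
Ȟ^1 = (6 − 0) − 5 = 1, so Ȟ^1 ≅ Z
Ȟ^2 = (0 − 0) − 0 = 0, so Ȟ^2 ≅ 0

Ȟ^0 = Z,  Ȟ^1 = Z,  Ȟ^2 = 0


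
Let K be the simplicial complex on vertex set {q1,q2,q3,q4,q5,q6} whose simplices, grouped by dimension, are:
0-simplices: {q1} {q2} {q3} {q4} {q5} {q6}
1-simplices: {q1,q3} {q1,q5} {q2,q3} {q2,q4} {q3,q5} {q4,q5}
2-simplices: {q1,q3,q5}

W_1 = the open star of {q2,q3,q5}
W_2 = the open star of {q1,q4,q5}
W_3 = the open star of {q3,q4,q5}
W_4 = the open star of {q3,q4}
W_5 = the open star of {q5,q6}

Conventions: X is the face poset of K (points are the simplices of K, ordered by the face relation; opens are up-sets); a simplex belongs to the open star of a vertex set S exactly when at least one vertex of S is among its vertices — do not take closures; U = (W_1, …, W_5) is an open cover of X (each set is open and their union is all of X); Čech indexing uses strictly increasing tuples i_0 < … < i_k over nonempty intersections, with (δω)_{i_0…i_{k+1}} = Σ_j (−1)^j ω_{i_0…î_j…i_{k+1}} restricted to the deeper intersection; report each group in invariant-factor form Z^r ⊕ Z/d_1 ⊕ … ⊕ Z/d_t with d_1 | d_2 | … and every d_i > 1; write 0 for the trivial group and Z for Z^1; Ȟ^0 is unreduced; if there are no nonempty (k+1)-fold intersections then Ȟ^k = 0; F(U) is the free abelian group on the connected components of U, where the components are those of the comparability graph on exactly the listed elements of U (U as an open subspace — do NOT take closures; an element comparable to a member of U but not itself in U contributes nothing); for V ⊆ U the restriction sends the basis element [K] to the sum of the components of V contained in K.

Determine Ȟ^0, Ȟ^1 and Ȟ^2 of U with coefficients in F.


nonempty intersections:
  W1={{q2},{q3},{q5},{q1,q3},{q1,q5},{q2,q3},{q2,q4},{q3,q5},{q4,q5},{q1,q3,q5}} W2={{q1},{q4},{q5},{q1,q3},{q1,q5},{q2,q4},{q3,q5},{q4,q5},{q1,q3,q5}} W3={{q3},{q4},{q5},{q1,q3},{q1,q5},{q2,q3},{q2,q4},{q3,q5},{q4,q5},{q1,q3,q5}} W4={{q3},{q4},{q1,q3},{q2,q3},{q2,q4},{q3,q5},{q4,q5},{q1,q3,q5}} W5={{q5},{q6},{q1,q5},{q3,q5},{q4,q5},{q1,q3,q5}}
  W12={{q5},{q1,q3},{q1,q5},{q2,q4},{q3,q5},{q4,q5},{q1,q3,q5}} W13={{q3},{q5},{q1,q3},{q1,q5},{q2,q3},{q2,q4},{q3,q5},{q4,q5},{q1,q3,q5}} W14={{q3},{q1,q3},{q2,q3},{q2,q4},{q3,q5},{q4,q5},{q1,q3,q5}} W15={{q5},{q1,q5},{q3,q5},{q4,q5},{q1,q3,q5}} W23={{q4},{q5},{q1,q3},{q1,q5},{q2,q4},{q3,q5},{q4,q5},{q1,q3,q5}} W24={{q4},{q1,q3},{q2,q4},{q3,q5},{q4,q5},{q1,q3,q5}} W25={{q5},{q1,q5},{q3,q5},{q4,q5},{q1,q3,q5}} W34={{q3},{q4},{q1,q3},{q2,q3},{q2,q4},{q3,q5},{q4,q5},{q1,q3,q5}} W35={{q5},{q1,q5},{q3,q5},{q4,q5},{q1,q3,q5}} W45={{q3,q5},{q4,q5},{q1,q3,q5}}
  W123={{q5},{q1,q3},{q1,q5},{q2,q4},{q3,q5},{q4,q5},{q1,q3,q5}} W124={{q1,q3},{q2,q4},{q3,q5},{q4,q5},{q1,q3,q5}} W125={{q5},{q1,q5},{q3,q5},{q4,q5},{q1,q3,q5}} W134={{q3},{q1,q3},{q2,q3},{q2,q4},{q3,q5},{q4,q5},{q1,q3,q5}} W135={{q5},{q1,q5},{q3,q5},{q4,q5},{q1,q3,q5}} W145={{q3,q5},{q4,q5},{q1,q3,q5}} W234={{q4},{q1,q3},{q2,q4},{q3,q5},{q4,q5},{q1,q3,q5}} W235={{q5},{q1,q5},{q3,q5},{q4,q5},{q1,q3,q5}} W245={{q3,q5},{q4,q5},{q1,q3,q5}} W345={{q3,q5},{q4,q5},{q1,q3,q5}}
  W1234={{q1,q3},{q2,q4},{q3,q5},{q4,q5},{q1,q3,q5}} W1235={{q5},{q1,q5},{q3,q5},{q4,q5},{q1,q3,q5}} W1245={{q3,q5},{q4,q5},{q1,q3,q5}} W1345={{q3,q5},{q4,q5},{q1,q3,q5}} W2345={{q3,q5},{q4,q5},{q1,q3,q5}}
  W12345={{q3,q5},{q4,q5},{q1,q3,q5}}
components per intersection:
  W1: {{q2},{q3},{q5},{q1,q3},{q1,q5},{q2,q3},{q2,q4},{q3,q5},{q4,q5},{q1,q3,q5}}
  W2: {{q1},{q4},{q5},{q1,q3},{q1,q5},{q2,q4},{q3,q5},{q4,q5},{q1,q3,q5}}
  W3: {{q3},{q4},{q5},{q1,q3},{q1,q5},{q2,q3},{q2,q4},{q3,q5},{q4,q5},{q1,q3,q5}}
  W4: {{q3},{q1,q3},{q2,q3},{q3,q5},{q1,q3,q5}} {{q4},{q2,q4},{q4,q5}}
  W5: {{q5},{q1,q5},{q3,q5},{q4,q5},{q1,q3,q5}} {{q6}}
  W12: {{q5},{q1,q3},{q1,q5},{q3,q5},{q4,q5},{q1,q3,q5}} {{q2,q4}}
  W13: {{q3},{q5},{q1,q3},{q1,q5},{q2,q3},{q3,q5},{q4,q5},{q1,q3,q5}} {{q2,q4}}
  W14: {{q3},{q1,q3},{q2,q3},{q3,q5},{q1,q3,q5}} {{q2,q4}} {{q4,q5}}
  W15: {{q5},{q1,q5},{q3,q5},{q4,q5},{q1,q3,q5}}
  W23: {{q4},{q5},{q1,q3},{q1,q5},{q2,q4},{q3,q5},{q4,q5},{q1,q3,q5}}
  W24: {{q4},{q2,q4},{q4,q5}} {{q1,q3},{q3,q5},{q1,q3,q5}}
  W25: {{q5},{q1,q5},{q3,q5},{q4,q5},{q1,q3,q5}}
  W34: {{q3},{q1,q3},{q2,q3},{q3,q5},{q1,q3,q5}} {{q4},{q2,q4},{q4,q5}}
  W35: {{q5},{q1,q5},{q3,q5},{q4,q5},{q1,q3,q5}}
  W45: {{q3,q5},{q1,q3,q5}} {{q4,q5}}
  W123: {{q5},{q1,q3},{q1,q5},{q3,q5},{q4,q5},{q1,q3,q5}} {{q2,q4}}
  W124: {{q1,q3},{q3,q5},{q1,q3,q5}} {{q2,q4}} {{q4,q5}}
  W125: {{q5},{q1,q5},{q3,q5},{q4,q5},{q1,q3,q5}}
  W134: {{q3},{q1,q3},{q2,q3},{q3,q5},{q1,q3,q5}} {{q2,q4}} {{q4,q5}}
  W135: {{q5},{q1,q5},{q3,q5},{q4,q5},{q1,q3,q5}}
  W145: {{q3,q5},{q1,q3,q5}} {{q4,q5}}
  W234: {{q4},{q2,q4},{q4,q5}} {{q1,q3},{q3,q5},{q1,q3,q5}}
  W235: {{q5},{q1,q5},{q3,q5},{q4,q5},{q1,q3,q5}}
  W245: {{q3,q5},{q1,q3,q5}} {{q4,q5}}
  W345: {{q3,q5},{q1,q3,q5}} {{q4,q5}}
  W1234: {{q1,q3},{q3,q5},{q1,q3,q5}} {{q2,q4}} {{q4,q5}}
  W1235: {{q5},{q1,q5},{q3,q5},{q4,q5},{q1,q3,q5}}
  W1245: {{q3,q5},{q1,q3,q5}} {{q4,q5}}
  W1345: {{q3,q5},{q1,q3,q5}} {{q4,q5}}
  W2345: {{q3,q5},{q1,q3,q5}} {{q4,q5}}
  W12345: {{q3,q5},{q1,q3,q5}} {{q4,q5}}
C dims 7,17,19,10; δ0: rk 5, SNF 1^5; δ1: rk 11, SNF 1^11; δ2: rk 8, SNF 1^8
Ȟ^0: (7−5)−0=2 ⇒ Z^2
Ȟ^1: (17−11)−5=1 ⇒ Z
Ȟ^2: (19−8)−11=0 ⇒ 0

Ȟ^0 ≅ Z^2, Ȟ^1 ≅ Z, Ȟ^2 ≅ 0
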